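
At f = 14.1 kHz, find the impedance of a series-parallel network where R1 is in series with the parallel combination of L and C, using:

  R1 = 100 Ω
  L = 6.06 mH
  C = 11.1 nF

Step 1 — Angular frequency: ω = 2π·f = 2π·1.41e+04 = 8.859e+04 rad/s.
Step 2 — Component impedances:
  R1: Z = R = 100 Ω
  L: Z = jωL = j·8.859e+04·0.00606 = 0 + j536.9 Ω
  C: Z = 1/(jωC) = -j/(ω·C) = 0 - j1017 Ω
Step 3 — Parallel branch: L || C = 1/(1/L + 1/C) = 0 + j1137 Ω.
Step 4 — Series with R1: Z_total = R1 + (L || C) = 100 + j1137 Ω = 1142∠85.0° Ω.

Z = 100 + j1137 Ω = 1142∠85.0° Ω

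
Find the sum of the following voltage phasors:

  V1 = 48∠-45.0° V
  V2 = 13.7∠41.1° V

Step 1 — Convert each phasor to rectangular form:
  V1 = 48·(cos(-45.0°) + j·sin(-45.0°)) = 33.94 - j33.94 V
  V2 = 13.7·(cos(41.1°) + j·sin(41.1°)) = 10.32 + j9.006 V
Step 2 — Sum components: V_total = 44.26 - j24.94 V.
Step 3 — Convert to polar: |V_total| = 50.8 V, ∠V_total = -29.4°.

V_total = 50.8∠-29.4° V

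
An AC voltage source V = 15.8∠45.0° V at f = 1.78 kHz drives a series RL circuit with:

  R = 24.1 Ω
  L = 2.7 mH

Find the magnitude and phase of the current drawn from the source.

Step 1 — Angular frequency: ω = 2π·f = 2π·1780 = 1.118e+04 rad/s.
Step 2 — Component impedances:
  R: Z = R = 24.1 Ω
  L: Z = jωL = j·1.118e+04·0.0027 = 0 + j30.2 Ω
Step 3 — Series combination: Z_total = R + L = 24.1 + j30.2 Ω = 38.64∠51.4° Ω.
Step 4 — Source phasor: V = 15.8∠45.0° V = 11.17 + j11.17 V.
Step 5 — Ohm's law: I = V / Z_total = (11.17 + j11.17) / (24.1 + j30.2) = 0.4064 - j0.04563 A.
Step 6 — Convert to polar: |I| = 0.409 A, ∠I = -6.4°.

I = 0.409∠-6.4° A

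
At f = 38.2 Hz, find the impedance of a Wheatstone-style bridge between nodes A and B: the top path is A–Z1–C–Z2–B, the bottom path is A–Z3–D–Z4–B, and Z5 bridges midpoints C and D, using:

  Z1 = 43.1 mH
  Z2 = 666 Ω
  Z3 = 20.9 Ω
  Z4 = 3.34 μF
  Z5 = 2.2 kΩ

Step 1 — Angular frequency: ω = 2π·f = 2π·38.2 = 240 rad/s.
Step 2 — Component impedances:
  Z1: Z = jωL = j·240·0.0431 = 0 + j10.34 Ω
  Z2: Z = R = 666 Ω
  Z3: Z = R = 20.9 Ω
  Z4: Z = 1/(jωC) = -j/(ω·C) = 0 - j1247 Ω
  Z5: Z = R = 2200 Ω
Step 3 — Bridge requires nodal analysis (the Z5 bridge couples midpoints C and D, so the two paths cannot be reduced to a simple series/parallel combination). Setting node B to ground and injecting 1 A at node A, the 3-node admittance system at A, C, D solves to V_A = Z_AB = 522.4 - j268.4 Ω = 587.3∠-27.2° Ω.

Z = 522.4 - j268.4 Ω = 587.3∠-27.2° Ω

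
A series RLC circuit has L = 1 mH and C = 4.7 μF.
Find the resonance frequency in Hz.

Step 1 — Resonance condition Im(Z)=0 gives ω₀ = 1/√(LC).
Step 2 — ω₀ = 1/√(0.001·4.7e-06) = 1.459e+04 rad/s.
Step 3 — f₀ = ω₀/(2π) = 2322 Hz.

f₀ = 2322 Hz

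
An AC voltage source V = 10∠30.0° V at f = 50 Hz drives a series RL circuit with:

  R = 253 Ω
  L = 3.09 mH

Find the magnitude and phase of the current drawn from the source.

Step 1 — Angular frequency: ω = 2π·f = 2π·50 = 314.2 rad/s.
Step 2 — Component impedances:
  R: Z = R = 253 Ω
  L: Z = jωL = j·314.2·0.00309 = 0 + j0.9708 Ω
Step 3 — Series combination: Z_total = R + L = 253 + j0.9708 Ω = 253∠0.2° Ω.
Step 4 — Source phasor: V = 10∠30.0° V = 8.66 + j5 V.
Step 5 — Ohm's law: I = V / Z_total = (8.66 + j5) / (253 + j0.9708) = 0.03431 + j0.01963 A.
Step 6 — Convert to polar: |I| = 0.03953 A, ∠I = 29.8°.

I = 0.03953∠29.8° A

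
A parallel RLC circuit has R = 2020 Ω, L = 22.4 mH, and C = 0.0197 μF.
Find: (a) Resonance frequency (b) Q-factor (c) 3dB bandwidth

Step 1 — Resonance: ω₀ = 1/√(LC) = 1/√(0.0224·1.97e-08) = 4.76e+04 rad/s.
Step 2 — f₀ = ω₀/(2π) = 7576 Hz.
Step 3 — Parallel Q: Q = R/(ω₀L) = 2020/(4.76e+04·0.0224) = 1.894.
Step 4 — Bandwidth: Δω = ω₀/Q = 2.513e+04 rad/s; BW = Δω/(2π) = 3999 Hz.

(a) f₀ = 7576 Hz  (b) Q = 1.894  (c) BW = 3999 Hz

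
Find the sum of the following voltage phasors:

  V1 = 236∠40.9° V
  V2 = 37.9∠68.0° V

Step 1 — Convert each phasor to rectangular form:
  V1 = 236·(cos(40.9°) + j·sin(40.9°)) = 178.4 + j154.5 V
  V2 = 37.9·(cos(68.0°) + j·sin(68.0°)) = 14.2 + j35.14 V
Step 2 — Sum components: V_total = 192.6 + j189.7 V.
Step 3 — Convert to polar: |V_total| = 270.3 V, ∠V_total = 44.6°.

V_total = 270.3∠44.6° V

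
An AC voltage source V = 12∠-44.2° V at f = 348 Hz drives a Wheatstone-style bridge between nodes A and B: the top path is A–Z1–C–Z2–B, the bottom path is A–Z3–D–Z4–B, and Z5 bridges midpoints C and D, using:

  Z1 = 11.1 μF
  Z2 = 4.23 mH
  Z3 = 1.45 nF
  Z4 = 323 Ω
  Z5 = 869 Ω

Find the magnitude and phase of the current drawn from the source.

Step 1 — Angular frequency: ω = 2π·f = 2π·348 = 2187 rad/s.
Step 2 — Component impedances:
  Z1: Z = 1/(jωC) = -j/(ω·C) = 0 - j41.2 Ω
  Z2: Z = jωL = j·2187·0.00423 = 0 + j9.249 Ω
  Z3: Z = 1/(jωC) = -j/(ω·C) = 0 - j3.154e+05 Ω
  Z4: Z = R = 323 Ω
  Z5: Z = R = 869 Ω
Step 3 — Bridge requires nodal analysis (the Z5 bridge couples midpoints C and D, so the two paths cannot be reduced to a simple series/parallel combination). Setting node B to ground and injecting 1 A at node A, the 3-node admittance system at A, C, D solves to V_A = Z_AB = 0.07175 - j31.95 Ω = 31.95∠-89.9° Ω.
Step 4 — Source phasor: V = 12∠-44.2° V = 8.603 - j8.366 V.
Step 5 — Ohm's law: I = V / Z_total = (8.603 - j8.366) / (0.07175 - j31.95) = 0.2625 + j0.2687 A.
Step 6 — Convert to polar: |I| = 0.3756 A, ∠I = 45.7°.

I = 0.3756∠45.7° A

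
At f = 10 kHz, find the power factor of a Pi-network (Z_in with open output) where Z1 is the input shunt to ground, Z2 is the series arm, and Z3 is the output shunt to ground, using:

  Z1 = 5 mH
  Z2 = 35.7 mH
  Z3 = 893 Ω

Step 1 — Angular frequency: ω = 2π·f = 2π·1e+04 = 6.283e+04 rad/s.
Step 2 — Component impedances:
  Z1: Z = jωL = j·6.283e+04·0.005 = 0 + j314.2 Ω
  Z2: Z = jωL = j·6.283e+04·0.0357 = 0 + j2243 Ω
  Z3: Z = R = 893 Ω
Step 3 — With open output, the series arm Z2 and the output shunt Z3 appear in series to ground: Z2 + Z3 = 893 + j2243 Ω.
Step 4 — Parallel with input shunt Z1: Z_in = Z1 || (Z2 + Z3) = 12.01 + j279.8 Ω = 280∠87.5° Ω.
Step 5 — Power factor: PF = cos(φ) = Re(Z)/|Z| = 12.012/280.02 = 0.0429.
Step 6 — Type: Im(Z) = 279.8 ⇒ lagging (phase φ = 87.5°).

PF = 0.0429 (lagging, φ = 87.5°)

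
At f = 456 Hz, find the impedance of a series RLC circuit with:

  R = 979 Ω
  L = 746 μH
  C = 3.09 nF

Step 1 — Angular frequency: ω = 2π·f = 2π·456 = 2865 rad/s.
Step 2 — Component impedances:
  R: Z = R = 979 Ω
  L: Z = jωL = j·2865·0.000746 = 0 + j2.137 Ω
  C: Z = 1/(jωC) = -j/(ω·C) = 0 - j1.13e+05 Ω
Step 3 — Series combination: Z_total = R + L + C = 979 - j1.13e+05 Ω = 1.13e+05∠-89.5° Ω.

Z = 979 - j1.13e+05 Ω = 1.13e+05∠-89.5° Ω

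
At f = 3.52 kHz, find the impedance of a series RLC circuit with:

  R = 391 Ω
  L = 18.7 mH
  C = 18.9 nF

Step 1 — Angular frequency: ω = 2π·f = 2π·3520 = 2.212e+04 rad/s.
Step 2 — Component impedances:
  R: Z = R = 391 Ω
  L: Z = jωL = j·2.212e+04·0.0187 = 0 + j413.6 Ω
  C: Z = 1/(jωC) = -j/(ω·C) = 0 - j2392 Ω
Step 3 — Series combination: Z_total = R + L + C = 391 - j1979 Ω = 2017∠-78.8° Ω.

Z = 391 - j1979 Ω = 2017∠-78.8° Ω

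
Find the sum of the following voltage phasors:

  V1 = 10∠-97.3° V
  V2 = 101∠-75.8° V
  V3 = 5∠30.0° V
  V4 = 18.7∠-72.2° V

Step 1 — Convert each phasor to rectangular form:
  V1 = 10·(cos(-97.3°) + j·sin(-97.3°)) = -1.271 - j9.919 V
  V2 = 101·(cos(-75.8°) + j·sin(-75.8°)) = 24.78 - j97.91 V
  V3 = 5·(cos(30.0°) + j·sin(30.0°)) = 4.33 + j2.5 V
  V4 = 18.7·(cos(-72.2°) + j·sin(-72.2°)) = 5.717 - j17.8 V
Step 2 — Sum components: V_total = 33.55 - j123.1 V.
Step 3 — Convert to polar: |V_total| = 127.6 V, ∠V_total = -74.8°.

V_total = 127.6∠-74.8° V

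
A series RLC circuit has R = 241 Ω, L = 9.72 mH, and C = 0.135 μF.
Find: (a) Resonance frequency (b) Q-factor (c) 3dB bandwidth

Step 1 — Resonance: ω₀ = 1/√(LC) = 1/√(0.00972·1.35e-07) = 2.761e+04 rad/s.
Step 2 — f₀ = ω₀/(2π) = 4394 Hz.
Step 3 — Series Q: Q = ω₀L/R = 2.761e+04·0.00972/241 = 1.113.
Step 4 — Bandwidth: Δω = ω₀/Q = 2.479e+04 rad/s; BW = Δω/(2π) = 3946 Hz.

(a) f₀ = 4394 Hz  (b) Q = 1.113  (c) BW = 3946 Hz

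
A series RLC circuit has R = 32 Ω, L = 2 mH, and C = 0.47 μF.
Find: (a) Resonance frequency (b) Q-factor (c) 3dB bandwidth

Step 1 — Resonance: ω₀ = 1/√(LC) = 1/√(0.002·4.7e-07) = 3.262e+04 rad/s.
Step 2 — f₀ = ω₀/(2π) = 5191 Hz.
Step 3 — Series Q: Q = ω₀L/R = 3.262e+04·0.002/32 = 2.039.
Step 4 — Bandwidth: Δω = ω₀/Q = 1.6e+04 rad/s; BW = Δω/(2π) = 2546 Hz.

(a) f₀ = 5191 Hz  (b) Q = 2.039  (c) BW = 2546 Hz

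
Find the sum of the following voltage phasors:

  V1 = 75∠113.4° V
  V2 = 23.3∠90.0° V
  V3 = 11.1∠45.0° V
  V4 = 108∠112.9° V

Step 1 — Convert each phasor to rectangular form:
  V1 = 75·(cos(113.4°) + j·sin(113.4°)) = -29.79 + j68.83 V
  V2 = 23.3·(cos(90.0°) + j·sin(90.0°)) = 0 + j23.3 V
  V3 = 11.1·(cos(45.0°) + j·sin(45.0°)) = 7.849 + j7.849 V
  V4 = 108·(cos(112.9°) + j·sin(112.9°)) = -42.03 + j99.49 V
Step 2 — Sum components: V_total = -63.96 + j199.5 V.
Step 3 — Convert to polar: |V_total| = 209.5 V, ∠V_total = 107.8°.

V_total = 209.5∠107.8° V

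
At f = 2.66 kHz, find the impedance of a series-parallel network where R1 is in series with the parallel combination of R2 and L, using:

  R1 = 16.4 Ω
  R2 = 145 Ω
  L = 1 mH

Step 1 — Angular frequency: ω = 2π·f = 2π·2660 = 1.671e+04 rad/s.
Step 2 — Component impedances:
  R1: Z = R = 16.4 Ω
  R2: Z = R = 145 Ω
  L: Z = jωL = j·1.671e+04·0.001 = 0 + j16.71 Ω
Step 3 — Parallel branch: R2 || L = 1/(1/R2 + 1/L) = 1.901 + j16.49 Ω.
Step 4 — Series with R1: Z_total = R1 + (R2 || L) = 18.3 + j16.49 Ω = 24.64∠42.0° Ω.

Z = 18.3 + j16.49 Ω = 24.64∠42.0° Ω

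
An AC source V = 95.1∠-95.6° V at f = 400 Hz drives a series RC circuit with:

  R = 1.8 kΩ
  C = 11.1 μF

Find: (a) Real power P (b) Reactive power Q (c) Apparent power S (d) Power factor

Step 1 — Angular frequency: ω = 2π·f = 2π·400 = 2513 rad/s.
Step 2 — Component impedances:
  R: Z = R = 1800 Ω
  C: Z = 1/(jωC) = -j/(ω·C) = 0 - j35.85 Ω
Step 3 — Series combination: Z_total = R + C = 1800 - j35.85 Ω = 1800∠-1.1° Ω.
Step 4 — Source phasor: V = 95.1∠-95.6° V = -9.28 - j94.65 V.
Step 5 — Current: I = V / Z = -0.004107 - j0.05266 A = 0.05282∠-94.5° A.
Step 6 — Complex power: S = V·I* = 5.022 - j0.1 VA.
Step 7 — Real power: P = Re(S) = 5.022 W.
Step 8 — Reactive power: Q = Im(S) = -0.1 VAR.
Step 9 — Apparent power: |S| = 5.023 VA.
Step 10 — Power factor: PF = P/|S| = 0.9998 (leading).

(a) P = 5.022 W  (b) Q = -0.1 VAR  (c) S = 5.023 VA  (d) PF = 0.9998 (leading)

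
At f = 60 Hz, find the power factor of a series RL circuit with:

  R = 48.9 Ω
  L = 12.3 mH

Step 1 — Angular frequency: ω = 2π·f = 2π·60 = 377 rad/s.
Step 2 — Component impedances:
  R: Z = R = 48.9 Ω
  L: Z = jωL = j·377·0.0123 = 0 + j4.637 Ω
Step 3 — Series combination: Z_total = R + L = 48.9 + j4.637 Ω = 49.12∠5.4° Ω.
Step 4 — Power factor: PF = cos(φ) = Re(Z)/|Z| = 48.9/49.12 = 0.9955.
Step 5 — Type: Im(Z) = 4.637 ⇒ lagging (phase φ = 5.4°).

PF = 0.9955 (lagging, φ = 5.4°)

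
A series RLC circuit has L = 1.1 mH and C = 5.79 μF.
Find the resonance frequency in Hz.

Step 1 — Resonance condition Im(Z)=0 gives ω₀ = 1/√(LC).
Step 2 — ω₀ = 1/√(0.0011·5.79e-06) = 1.253e+04 rad/s.
Step 3 — f₀ = ω₀/(2π) = 1994 Hz.

f₀ = 1994 Hz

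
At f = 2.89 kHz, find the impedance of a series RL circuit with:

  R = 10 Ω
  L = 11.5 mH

Step 1 — Angular frequency: ω = 2π·f = 2π·2890 = 1.816e+04 rad/s.
Step 2 — Component impedances:
  R: Z = R = 10 Ω
  L: Z = jωL = j·1.816e+04·0.0115 = 0 + j208.8 Ω
Step 3 — Series combination: Z_total = R + L = 10 + j208.8 Ω = 209.1∠87.3° Ω.

Z = 10 + j208.8 Ω = 209.1∠87.3° Ω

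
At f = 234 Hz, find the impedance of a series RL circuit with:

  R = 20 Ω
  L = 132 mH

Step 1 — Angular frequency: ω = 2π·f = 2π·234 = 1470 rad/s.
Step 2 — Component impedances:
  R: Z = R = 20 Ω
  L: Z = jωL = j·1470·0.132 = 0 + j194.1 Ω
Step 3 — Series combination: Z_total = R + L = 20 + j194.1 Ω = 195.1∠84.1° Ω.

Z = 20 + j194.1 Ω = 195.1∠84.1° Ω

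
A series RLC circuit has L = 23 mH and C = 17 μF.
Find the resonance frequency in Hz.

Step 1 — Resonance condition Im(Z)=0 gives ω₀ = 1/√(LC).
Step 2 — ω₀ = 1/√(0.023·1.7e-05) = 1599 rad/s.
Step 3 — f₀ = ω₀/(2π) = 254.5 Hz.

f₀ = 254.5 Hz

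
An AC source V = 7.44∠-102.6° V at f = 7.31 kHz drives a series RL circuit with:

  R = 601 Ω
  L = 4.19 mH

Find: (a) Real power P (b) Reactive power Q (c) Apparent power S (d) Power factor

Step 1 — Angular frequency: ω = 2π·f = 2π·7310 = 4.593e+04 rad/s.
Step 2 — Component impedances:
  R: Z = R = 601 Ω
  L: Z = jωL = j·4.593e+04·0.00419 = 0 + j192.4 Ω
Step 3 — Series combination: Z_total = R + L = 601 + j192.4 Ω = 631.1∠17.8° Ω.
Step 4 — Source phasor: V = 7.44∠-102.6° V = -1.623 - j7.261 V.
Step 5 — Current: I = V / Z = -0.005958 - j0.01017 A = 0.01179∠-120.4° A.
Step 6 — Complex power: S = V·I* = 0.08354 + j0.02675 VA.
Step 7 — Real power: P = Re(S) = 0.08354 W.
Step 8 — Reactive power: Q = Im(S) = 0.02675 VAR.
Step 9 — Apparent power: |S| = 0.08772 VA.
Step 10 — Power factor: PF = P/|S| = 0.9524 (lagging).

(a) P = 0.08354 W  (b) Q = 0.02675 VAR  (c) S = 0.08772 VA  (d) PF = 0.9524 (lagging)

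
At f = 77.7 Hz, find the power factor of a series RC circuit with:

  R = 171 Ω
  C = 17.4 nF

Step 1 — Angular frequency: ω = 2π·f = 2π·77.7 = 488.2 rad/s.
Step 2 — Component impedances:
  R: Z = R = 171 Ω
  C: Z = 1/(jωC) = -j/(ω·C) = 0 - j1.177e+05 Ω
Step 3 — Series combination: Z_total = R + C = 171 - j1.177e+05 Ω = 1.177e+05∠-89.9° Ω.
Step 4 — Power factor: PF = cos(φ) = Re(Z)/|Z| = 171/1.177e+05 = 0.001453.
Step 5 — Type: Im(Z) = -1.177e+05 ⇒ leading (phase φ = -89.9°).

PF = 0.001453 (leading, φ = -89.9°)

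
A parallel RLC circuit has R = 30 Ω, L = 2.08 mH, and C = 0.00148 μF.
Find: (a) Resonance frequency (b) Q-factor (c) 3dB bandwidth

Step 1 — Resonance: ω₀ = 1/√(LC) = 1/√(0.00208·1.48e-09) = 5.7e+05 rad/s.
Step 2 — f₀ = ω₀/(2π) = 9.071e+04 Hz.
Step 3 — Parallel Q: Q = R/(ω₀L) = 30/(5.7e+05·0.00208) = 0.02531.
Step 4 — Bandwidth: Δω = ω₀/Q = 2.252e+07 rad/s; BW = Δω/(2π) = 3.585e+06 Hz.

(a) f₀ = 9.071e+04 Hz  (b) Q = 0.02531  (c) BW = 3.585e+06 Hz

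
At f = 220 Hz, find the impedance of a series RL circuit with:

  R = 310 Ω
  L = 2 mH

Step 1 — Angular frequency: ω = 2π·f = 2π·220 = 1382 rad/s.
Step 2 — Component impedances:
  R: Z = R = 310 Ω
  L: Z = jωL = j·1382·0.002 = 0 + j2.765 Ω
Step 3 — Series combination: Z_total = R + L = 310 + j2.765 Ω = 310∠0.5° Ω.

Z = 310 + j2.765 Ω = 310∠0.5° Ω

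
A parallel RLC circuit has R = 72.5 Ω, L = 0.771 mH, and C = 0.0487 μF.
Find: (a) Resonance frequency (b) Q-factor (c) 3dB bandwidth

Step 1 — Resonance: ω₀ = 1/√(LC) = 1/√(0.000771·4.87e-08) = 1.632e+05 rad/s.
Step 2 — f₀ = ω₀/(2π) = 2.597e+04 Hz.
Step 3 — Parallel Q: Q = R/(ω₀L) = 72.5/(1.632e+05·0.000771) = 0.5762.
Step 4 — Bandwidth: Δω = ω₀/Q = 2.832e+05 rad/s; BW = Δω/(2π) = 4.508e+04 Hz.

(a) f₀ = 2.597e+04 Hz  (b) Q = 0.5762  (c) BW = 4.508e+04 Hz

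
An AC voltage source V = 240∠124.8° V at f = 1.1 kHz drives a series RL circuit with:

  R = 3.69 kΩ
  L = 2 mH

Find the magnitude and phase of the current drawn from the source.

Step 1 — Angular frequency: ω = 2π·f = 2π·1100 = 6912 rad/s.
Step 2 — Component impedances:
  R: Z = R = 3690 Ω
  L: Z = jωL = j·6912·0.002 = 0 + j13.82 Ω
Step 3 — Series combination: Z_total = R + L = 3690 + j13.82 Ω = 3690∠0.2° Ω.
Step 4 — Source phasor: V = 240∠124.8° V = -137 + j197.1 V.
Step 5 — Ohm's law: I = V / Z_total = (-137 + j197.1) / (3690 + j13.82) = -0.03692 + j0.05355 A.
Step 6 — Convert to polar: |I| = 0.06504 A, ∠I = 124.6°.

I = 0.06504∠124.6° A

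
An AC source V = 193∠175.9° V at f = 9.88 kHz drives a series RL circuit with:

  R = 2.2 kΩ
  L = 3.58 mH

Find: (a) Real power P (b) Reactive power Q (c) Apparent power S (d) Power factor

Step 1 — Angular frequency: ω = 2π·f = 2π·9880 = 6.208e+04 rad/s.
Step 2 — Component impedances:
  R: Z = R = 2200 Ω
  L: Z = jωL = j·6.208e+04·0.00358 = 0 + j222.2 Ω
Step 3 — Series combination: Z_total = R + L = 2200 + j222.2 Ω = 2211∠5.8° Ω.
Step 4 — Source phasor: V = 193∠175.9° V = -192.5 + j13.8 V.
Step 5 — Current: I = V / Z = -0.08599 + j0.01496 A = 0.08728∠170.1° A.
Step 6 — Complex power: S = V·I* = 16.76 + j1.693 VA.
Step 7 — Real power: P = Re(S) = 16.76 W.
Step 8 — Reactive power: Q = Im(S) = 1.693 VAR.
Step 9 — Apparent power: |S| = 16.85 VA.
Step 10 — Power factor: PF = P/|S| = 0.9949 (lagging).

(a) P = 16.76 W  (b) Q = 1.693 VAR  (c) S = 16.85 VA  (d) PF = 0.9949 (lagging)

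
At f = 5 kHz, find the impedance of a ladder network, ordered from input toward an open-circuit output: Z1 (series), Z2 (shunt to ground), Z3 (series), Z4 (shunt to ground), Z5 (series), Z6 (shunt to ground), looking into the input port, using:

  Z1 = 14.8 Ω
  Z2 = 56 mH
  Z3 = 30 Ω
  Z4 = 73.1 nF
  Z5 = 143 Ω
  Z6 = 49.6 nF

Step 1 — Angular frequency: ω = 2π·f = 2π·5000 = 3.142e+04 rad/s.
Step 2 — Component impedances:
  Z1: Z = R = 14.8 Ω
  Z2: Z = jωL = j·3.142e+04·0.056 = 0 + j1759 Ω
  Z3: Z = R = 30 Ω
  Z4: Z = 1/(jωC) = -j/(ω·C) = 0 - j435.4 Ω
  Z5: Z = R = 143 Ω
  Z6: Z = 1/(jωC) = -j/(ω·C) = 0 - j641.8 Ω
Step 3 — Ladder network (open output): work backward from the far end, alternating series and parallel combinations. Z_in = 87.87 - j305.9 Ω = 318.3∠-74.0° Ω.

Z = 87.87 - j305.9 Ω = 318.3∠-74.0° Ω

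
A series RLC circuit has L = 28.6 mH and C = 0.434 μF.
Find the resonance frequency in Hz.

Step 1 — Resonance condition Im(Z)=0 gives ω₀ = 1/√(LC).
Step 2 — ω₀ = 1/√(0.0286·4.34e-07) = 8976 rad/s.
Step 3 — f₀ = ω₀/(2π) = 1429 Hz.

f₀ = 1429 Hz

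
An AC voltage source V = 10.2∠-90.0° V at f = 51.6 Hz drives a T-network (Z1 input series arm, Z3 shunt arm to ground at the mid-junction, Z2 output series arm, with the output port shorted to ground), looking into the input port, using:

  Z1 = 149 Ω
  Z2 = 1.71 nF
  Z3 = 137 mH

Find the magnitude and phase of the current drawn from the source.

Step 1 — Angular frequency: ω = 2π·f = 2π·51.6 = 324.2 rad/s.
Step 2 — Component impedances:
  Z1: Z = R = 149 Ω
  Z2: Z = 1/(jωC) = -j/(ω·C) = 0 - j1.804e+06 Ω
  Z3: Z = jωL = j·324.2·0.137 = 0 + j44.42 Ω
Step 3 — With the output port shorted to ground, the output series arm Z2 runs from the junction to ground; the shunt arm Z3 also runs from the junction to ground. They appear in parallel: Z3 || Z2 = 0 + j44.42 Ω.
Step 4 — Series with input arm Z1: Z_in = Z1 + (Z3 || Z2) = 149 + j44.42 Ω = 155.5∠16.6° Ω.
Step 5 — Source phasor: V = 10.2∠-90.0° V = 0 - j10.2 V.
Step 6 — Ohm's law: I = V / Z_total = (0 - j10.2) / (149 + j44.42) = -0.01874 - j0.06287 A.
Step 7 — Convert to polar: |I| = 0.0656 A, ∠I = -106.6°.

I = 0.0656∠-106.6° A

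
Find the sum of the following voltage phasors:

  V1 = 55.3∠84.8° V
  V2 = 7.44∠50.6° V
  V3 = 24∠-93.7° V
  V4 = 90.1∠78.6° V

Step 1 — Convert each phasor to rectangular form:
  V1 = 55.3·(cos(84.8°) + j·sin(84.8°)) = 5.012 + j55.07 V
  V2 = 7.44·(cos(50.6°) + j·sin(50.6°)) = 4.722 + j5.749 V
  V3 = 24·(cos(-93.7°) + j·sin(-93.7°)) = -1.549 - j23.95 V
  V4 = 90.1·(cos(78.6°) + j·sin(78.6°)) = 17.81 + j88.32 V
Step 2 — Sum components: V_total = 25.99 + j125.2 V.
Step 3 — Convert to polar: |V_total| = 127.9 V, ∠V_total = 78.3°.

V_total = 127.9∠78.3° V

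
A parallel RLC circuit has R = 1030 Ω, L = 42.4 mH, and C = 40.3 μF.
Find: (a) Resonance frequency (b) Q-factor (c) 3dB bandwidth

Step 1 — Resonance: ω₀ = 1/√(LC) = 1/√(0.0424·4.03e-05) = 765 rad/s.
Step 2 — f₀ = ω₀/(2π) = 121.8 Hz.
Step 3 — Parallel Q: Q = R/(ω₀L) = 1030/(765·0.0424) = 31.75.
Step 4 — Bandwidth: Δω = ω₀/Q = 24.09 rad/s; BW = Δω/(2π) = 3.834 Hz.

(a) f₀ = 121.8 Hz  (b) Q = 31.75  (c) BW = 3.834 Hz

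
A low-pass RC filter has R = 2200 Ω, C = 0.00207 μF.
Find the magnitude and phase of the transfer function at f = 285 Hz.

Step 1 — Angular frequency: ω = 2π·285 = 1791 rad/s.
Step 2 — Transfer function: H(jω) = 1/(1 + jωRC).
Step 3 — Denominator: 1 + jωRC = 1 + j·1791·2200·2.07e-09 = 1 + j0.008155.
Step 4 — H = 0.9999 - j0.008154.
Step 5 — Magnitude: |H| = 1 (-0.0 dB); phase: φ = -0.5°.

|H| = 1 (-0.0 dB), φ = -0.5°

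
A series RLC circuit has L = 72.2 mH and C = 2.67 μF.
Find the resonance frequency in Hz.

Step 1 — Resonance condition Im(Z)=0 gives ω₀ = 1/√(LC).
Step 2 — ω₀ = 1/√(0.0722·2.67e-06) = 2278 rad/s.
Step 3 — f₀ = ω₀/(2π) = 362.5 Hz.

f₀ = 362.5 Hz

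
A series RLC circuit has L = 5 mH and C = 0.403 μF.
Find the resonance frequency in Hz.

Step 1 — Resonance condition Im(Z)=0 gives ω₀ = 1/√(LC).
Step 2 — ω₀ = 1/√(0.005·4.03e-07) = 2.228e+04 rad/s.
Step 3 — f₀ = ω₀/(2π) = 3546 Hz.

f₀ = 3546 Hz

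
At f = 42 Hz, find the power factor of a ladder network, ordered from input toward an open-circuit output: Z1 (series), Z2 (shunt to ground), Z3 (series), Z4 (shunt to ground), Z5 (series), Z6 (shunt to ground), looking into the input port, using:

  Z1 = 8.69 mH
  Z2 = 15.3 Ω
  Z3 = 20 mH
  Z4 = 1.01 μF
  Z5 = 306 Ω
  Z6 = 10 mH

Step 1 — Angular frequency: ω = 2π·f = 2π·42 = 263.9 rad/s.
Step 2 — Component impedances:
  Z1: Z = jωL = j·263.9·0.00869 = 0 + j2.293 Ω
  Z2: Z = R = 15.3 Ω
  Z3: Z = jωL = j·263.9·0.02 = 0 + j5.278 Ω
  Z4: Z = 1/(jωC) = -j/(ω·C) = 0 - j3752 Ω
  Z5: Z = R = 306 Ω
  Z6: Z = jωL = j·263.9·0.01 = 0 + j2.639 Ω
Step 3 — Ladder network (open output): work backward from the far end, alternating series and parallel combinations. Z_in = 14.57 + j2.255 Ω = 14.74∠8.8° Ω.
Step 4 — Power factor: PF = cos(φ) = Re(Z)/|Z| = 14.5698/14.7432 = 0.9882.
Step 5 — Type: Im(Z) = 2.255 ⇒ lagging (phase φ = 8.8°).

PF = 0.9882 (lagging, φ = 8.8°)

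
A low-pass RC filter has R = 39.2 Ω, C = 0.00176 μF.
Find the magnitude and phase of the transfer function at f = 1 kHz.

Step 1 — Angular frequency: ω = 2π·1000 = 6283 rad/s.
Step 2 — Transfer function: H(jω) = 1/(1 + jωRC).
Step 3 — Denominator: 1 + jωRC = 1 + j·6283·39.2·1.76e-09 = 1 + j0.0004335.
Step 4 — H = 1 - j0.0004335.
Step 5 — Magnitude: |H| = 1 (-0.0 dB); phase: φ = -0.0°.

|H| = 1 (-0.0 dB), φ = -0.0°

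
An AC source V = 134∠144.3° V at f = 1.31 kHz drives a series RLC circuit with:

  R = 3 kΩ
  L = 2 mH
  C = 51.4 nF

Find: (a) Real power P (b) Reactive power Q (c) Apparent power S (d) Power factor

Step 1 — Angular frequency: ω = 2π·f = 2π·1310 = 8231 rad/s.
Step 2 — Component impedances:
  R: Z = R = 3000 Ω
  L: Z = jωL = j·8231·0.002 = 0 + j16.46 Ω
  C: Z = 1/(jωC) = -j/(ω·C) = 0 - j2364 Ω
Step 3 — Series combination: Z_total = R + L + C = 3000 - j2347 Ω = 3809∠-38.0° Ω.
Step 4 — Source phasor: V = 134∠144.3° V = -108.8 + j78.19 V.
Step 5 — Current: I = V / Z = -0.03515 - j0.001436 A = 0.03518∠-177.7° A.
Step 6 — Complex power: S = V·I* = 3.713 - j2.905 VA.
Step 7 — Real power: P = Re(S) = 3.713 W.
Step 8 — Reactive power: Q = Im(S) = -2.905 VAR.
Step 9 — Apparent power: |S| = 4.714 VA.
Step 10 — Power factor: PF = P/|S| = 0.7876 (leading).

(a) P = 3.713 W  (b) Q = -2.905 VAR  (c) S = 4.714 VA  (d) PF = 0.7876 (leading)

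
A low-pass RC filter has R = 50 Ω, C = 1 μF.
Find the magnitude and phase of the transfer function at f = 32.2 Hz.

Step 1 — Angular frequency: ω = 2π·32.2 = 202.3 rad/s.
Step 2 — Transfer function: H(jω) = 1/(1 + jωRC).
Step 3 — Denominator: 1 + jωRC = 1 + j·202.3·50·1e-06 = 1 + j0.01012.
Step 4 — H = 0.9999 - j0.01011.
Step 5 — Magnitude: |H| = 0.9999 (-0.0 dB); phase: φ = -0.6°.

|H| = 0.9999 (-0.0 dB), φ = -0.6°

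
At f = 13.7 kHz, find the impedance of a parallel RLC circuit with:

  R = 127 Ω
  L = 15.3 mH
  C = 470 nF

Step 1 — Angular frequency: ω = 2π·f = 2π·1.37e+04 = 8.608e+04 rad/s.
Step 2 — Component impedances:
  R: Z = R = 127 Ω
  L: Z = jωL = j·8.608e+04·0.0153 = 0 + j1317 Ω
  C: Z = 1/(jωC) = -j/(ω·C) = 0 - j24.72 Ω
Step 3 — Parallel combination: 1/Z_total = 1/R + 1/L + 1/C; Z_total = 4.807 - j24.24 Ω = 24.71∠-78.8° Ω.

Z = 4.807 - j24.24 Ω = 24.71∠-78.8° Ω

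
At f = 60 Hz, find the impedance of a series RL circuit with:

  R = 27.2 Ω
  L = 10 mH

Step 1 — Angular frequency: ω = 2π·f = 2π·60 = 377 rad/s.
Step 2 — Component impedances:
  R: Z = R = 27.2 Ω
  L: Z = jωL = j·377·0.01 = 0 + j3.77 Ω
Step 3 — Series combination: Z_total = R + L = 27.2 + j3.77 Ω = 27.46∠7.9° Ω.

Z = 27.2 + j3.77 Ω = 27.46∠7.9° Ω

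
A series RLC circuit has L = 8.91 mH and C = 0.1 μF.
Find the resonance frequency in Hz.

Step 1 — Resonance condition Im(Z)=0 gives ω₀ = 1/√(LC).
Step 2 — ω₀ = 1/√(0.00891·1e-07) = 3.35e+04 rad/s.
Step 3 — f₀ = ω₀/(2π) = 5332 Hz.

f₀ = 5332 Hz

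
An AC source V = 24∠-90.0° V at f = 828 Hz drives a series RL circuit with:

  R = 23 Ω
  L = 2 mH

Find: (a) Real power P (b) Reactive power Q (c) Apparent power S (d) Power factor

Step 1 — Angular frequency: ω = 2π·f = 2π·828 = 5202 rad/s.
Step 2 — Component impedances:
  R: Z = R = 23 Ω
  L: Z = jωL = j·5202·0.002 = 0 + j10.4 Ω
Step 3 — Series combination: Z_total = R + L = 23 + j10.4 Ω = 25.24∠24.3° Ω.
Step 4 — Source phasor: V = 24∠-90.0° V = 0 - j24 V.
Step 5 — Current: I = V / Z = -0.3919 - j0.8662 A = 0.9507∠-114.3° A.
Step 6 — Complex power: S = V·I* = 20.79 + j9.405 VA.
Step 7 — Real power: P = Re(S) = 20.79 W.
Step 8 — Reactive power: Q = Im(S) = 9.405 VAR.
Step 9 — Apparent power: |S| = 22.82 VA.
Step 10 — Power factor: PF = P/|S| = 0.9111 (lagging).

(a) P = 20.79 W  (b) Q = 9.405 VAR  (c) S = 22.82 VA  (d) PF = 0.9111 (lagging)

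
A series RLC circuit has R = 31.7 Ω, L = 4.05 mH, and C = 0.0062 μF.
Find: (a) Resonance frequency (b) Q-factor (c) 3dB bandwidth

Step 1 — Resonance: ω₀ = 1/√(LC) = 1/√(0.00405·6.2e-09) = 1.996e+05 rad/s.
Step 2 — f₀ = ω₀/(2π) = 3.176e+04 Hz.
Step 3 — Series Q: Q = ω₀L/R = 1.996e+05·0.00405/31.7 = 25.5.
Step 4 — Bandwidth: Δω = ω₀/Q = 7827 rad/s; BW = Δω/(2π) = 1246 Hz.

(a) f₀ = 3.176e+04 Hz  (b) Q = 25.5  (c) BW = 1246 Hz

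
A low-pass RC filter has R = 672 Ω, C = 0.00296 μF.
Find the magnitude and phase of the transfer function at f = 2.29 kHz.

Step 1 — Angular frequency: ω = 2π·2290 = 1.439e+04 rad/s.
Step 2 — Transfer function: H(jω) = 1/(1 + jωRC).
Step 3 — Denominator: 1 + jωRC = 1 + j·1.439e+04·672·2.96e-09 = 1 + j0.02862.
Step 4 — H = 0.9992 - j0.0286.
Step 5 — Magnitude: |H| = 0.9996 (-0.0 dB); phase: φ = -1.6°.

|H| = 0.9996 (-0.0 dB), φ = -1.6°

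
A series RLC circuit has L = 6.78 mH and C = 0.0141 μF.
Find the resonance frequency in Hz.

Step 1 — Resonance condition Im(Z)=0 gives ω₀ = 1/√(LC).
Step 2 — ω₀ = 1/√(0.00678·1.41e-08) = 1.023e+05 rad/s.
Step 3 — f₀ = ω₀/(2π) = 1.628e+04 Hz.

f₀ = 1.628e+04 Hz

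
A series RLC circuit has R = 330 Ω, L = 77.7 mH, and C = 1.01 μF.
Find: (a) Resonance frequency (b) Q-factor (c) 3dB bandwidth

Step 1 — Resonance condition Im(Z)=0 gives ω₀ = 1/√(LC).
Step 2 — ω₀ = 1/√(0.0777·1.01e-06) = 3570 rad/s.
Step 3 — f₀ = ω₀/(2π) = 568.1 Hz.
Step 4 — Series Q: Q = ω₀L/R = 3570·0.0777/330 = 0.8405.
Step 5 — 3dB bandwidth: Δω = ω₀/Q = 4247 rad/s; BW = Δω/(2π) = 675.9 Hz.

(a) f₀ = 568.1 Hz  (b) Q = 0.8405  (c) BW = 675.9 Hz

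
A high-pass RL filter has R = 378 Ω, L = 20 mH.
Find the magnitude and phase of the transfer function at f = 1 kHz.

Step 1 — Angular frequency: ω = 2π·1000 = 6283 rad/s.
Step 2 — Transfer function: H(jω) = jωL/(R + jωL).
Step 3 — Numerator jωL = j·125.7; denominator R + jωL = 378 + j125.7.
Step 4 — H = 0.09952 + j0.2994.
Step 5 — Magnitude: |H| = 0.3155 (-10.0 dB); phase: φ = 71.6°.

|H| = 0.3155 (-10.0 dB), φ = 71.6°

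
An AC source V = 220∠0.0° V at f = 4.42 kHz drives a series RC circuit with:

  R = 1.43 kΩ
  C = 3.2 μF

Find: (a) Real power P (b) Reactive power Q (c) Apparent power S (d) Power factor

Step 1 — Angular frequency: ω = 2π·f = 2π·4420 = 2.777e+04 rad/s.
Step 2 — Component impedances:
  R: Z = R = 1430 Ω
  C: Z = 1/(jωC) = -j/(ω·C) = 0 - j11.25 Ω
Step 3 — Series combination: Z_total = R + C = 1430 - j11.25 Ω = 1430∠-0.5° Ω.
Step 4 — Source phasor: V = 220∠0.0° V = 220 V.
Step 5 — Current: I = V / Z = 0.1538 + j0.001211 A = 0.1538∠0.5° A.
Step 6 — Complex power: S = V·I* = 33.84 - j0.2663 VA.
Step 7 — Real power: P = Re(S) = 33.84 W.
Step 8 — Reactive power: Q = Im(S) = -0.2663 VAR.
Step 9 — Apparent power: |S| = 33.85 VA.
Step 10 — Power factor: PF = P/|S| = 1 (leading).

(a) P = 33.84 W  (b) Q = -0.2663 VAR  (c) S = 33.85 VA  (d) PF = 1 (leading)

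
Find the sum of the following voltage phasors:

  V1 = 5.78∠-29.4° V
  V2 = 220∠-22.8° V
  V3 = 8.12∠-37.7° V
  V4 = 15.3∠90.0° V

Step 1 — Convert each phasor to rectangular form:
  V1 = 5.78·(cos(-29.4°) + j·sin(-29.4°)) = 5.036 - j2.837 V
  V2 = 220·(cos(-22.8°) + j·sin(-22.8°)) = 202.8 - j85.25 V
  V3 = 8.12·(cos(-37.7°) + j·sin(-37.7°)) = 6.425 - j4.966 V
  V4 = 15.3·(cos(90.0°) + j·sin(90.0°)) = 0 + j15.3 V
Step 2 — Sum components: V_total = 214.3 - j77.76 V.
Step 3 — Convert to polar: |V_total| = 227.9 V, ∠V_total = -19.9°.

V_total = 227.9∠-19.9° V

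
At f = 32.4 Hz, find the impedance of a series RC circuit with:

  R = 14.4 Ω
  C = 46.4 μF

Step 1 — Angular frequency: ω = 2π·f = 2π·32.4 = 203.6 rad/s.
Step 2 — Component impedances:
  R: Z = R = 14.4 Ω
  C: Z = 1/(jωC) = -j/(ω·C) = 0 - j105.9 Ω
Step 3 — Series combination: Z_total = R + C = 14.4 - j105.9 Ω = 106.8∠-82.3° Ω.

Z = 14.4 - j105.9 Ω = 106.8∠-82.3° Ω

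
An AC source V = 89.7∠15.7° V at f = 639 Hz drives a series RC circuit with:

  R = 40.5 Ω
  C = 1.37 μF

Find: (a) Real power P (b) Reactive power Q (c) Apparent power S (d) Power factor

Step 1 — Angular frequency: ω = 2π·f = 2π·639 = 4015 rad/s.
Step 2 — Component impedances:
  R: Z = R = 40.5 Ω
  C: Z = 1/(jωC) = -j/(ω·C) = 0 - j181.8 Ω
Step 3 — Series combination: Z_total = R + C = 40.5 - j181.8 Ω = 186.3∠-77.4° Ω.
Step 4 — Source phasor: V = 89.7∠15.7° V = 86.35 + j24.27 V.
Step 5 — Current: I = V / Z = -0.02639 + j0.4809 A = 0.4816∠93.1° A.
Step 6 — Complex power: S = V·I* = 9.393 - j42.16 VA.
Step 7 — Real power: P = Re(S) = 9.393 W.
Step 8 — Reactive power: Q = Im(S) = -42.16 VAR.
Step 9 — Apparent power: |S| = 43.2 VA.
Step 10 — Power factor: PF = P/|S| = 0.2174 (leading).

(a) P = 9.393 W  (b) Q = -42.16 VAR  (c) S = 43.2 VA  (d) PF = 0.2174 (leading)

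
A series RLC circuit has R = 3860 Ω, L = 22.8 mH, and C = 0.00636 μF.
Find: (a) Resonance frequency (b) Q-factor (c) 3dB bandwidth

Step 1 — Resonance: ω₀ = 1/√(LC) = 1/√(0.0228·6.36e-09) = 8.304e+04 rad/s.
Step 2 — f₀ = ω₀/(2π) = 1.322e+04 Hz.
Step 3 — Series Q: Q = ω₀L/R = 8.304e+04·0.0228/3860 = 0.4905.
Step 4 — Bandwidth: Δω = ω₀/Q = 1.693e+05 rad/s; BW = Δω/(2π) = 2.694e+04 Hz.

(a) f₀ = 1.322e+04 Hz  (b) Q = 0.4905  (c) BW = 2.694e+04 Hz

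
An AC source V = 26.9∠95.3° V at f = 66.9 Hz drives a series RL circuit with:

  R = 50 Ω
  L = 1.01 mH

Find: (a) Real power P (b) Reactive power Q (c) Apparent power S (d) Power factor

Step 1 — Angular frequency: ω = 2π·f = 2π·66.9 = 420.3 rad/s.
Step 2 — Component impedances:
  R: Z = R = 50 Ω
  L: Z = jωL = j·420.3·0.00101 = 0 + j0.4245 Ω
Step 3 — Series combination: Z_total = R + L = 50 + j0.4245 Ω = 50∠0.5° Ω.
Step 4 — Source phasor: V = 26.9∠95.3° V = -2.485 + j26.78 V.
Step 5 — Current: I = V / Z = -0.04514 + j0.5361 A = 0.538∠94.8° A.
Step 6 — Complex power: S = V·I* = 14.47 + j0.1229 VA.
Step 7 — Real power: P = Re(S) = 14.47 W.
Step 8 — Reactive power: Q = Im(S) = 0.1229 VAR.
Step 9 — Apparent power: |S| = 14.47 VA.
Step 10 — Power factor: PF = P/|S| = 1 (lagging).

(a) P = 14.47 W  (b) Q = 0.1229 VAR  (c) S = 14.47 VA  (d) PF = 1 (lagging)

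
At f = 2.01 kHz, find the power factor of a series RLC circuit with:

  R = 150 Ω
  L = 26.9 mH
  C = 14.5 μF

Step 1 — Angular frequency: ω = 2π·f = 2π·2010 = 1.263e+04 rad/s.
Step 2 — Component impedances:
  R: Z = R = 150 Ω
  L: Z = jωL = j·1.263e+04·0.0269 = 0 + j339.7 Ω
  C: Z = 1/(jωC) = -j/(ω·C) = 0 - j5.461 Ω
Step 3 — Series combination: Z_total = R + L + C = 150 + j334.3 Ω = 366.4∠65.8° Ω.
Step 4 — Power factor: PF = cos(φ) = Re(Z)/|Z| = 150/366.4 = 0.4094.
Step 5 — Type: Im(Z) = 334.3 ⇒ lagging (phase φ = 65.8°).

PF = 0.4094 (lagging, φ = 65.8°)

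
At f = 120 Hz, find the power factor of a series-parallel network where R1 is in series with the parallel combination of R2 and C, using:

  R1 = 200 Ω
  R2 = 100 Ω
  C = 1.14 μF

Step 1 — Angular frequency: ω = 2π·f = 2π·120 = 754 rad/s.
Step 2 — Component impedances:
  R1: Z = R = 200 Ω
  R2: Z = R = 100 Ω
  C: Z = 1/(jωC) = -j/(ω·C) = 0 - j1163 Ω
Step 3 — Parallel branch: R2 || C = 1/(1/R2 + 1/C) = 99.27 - j8.532 Ω.
Step 4 — Series with R1: Z_total = R1 + (R2 || C) = 299.3 - j8.532 Ω = 299.4∠-1.6° Ω.
Step 5 — Power factor: PF = cos(φ) = Re(Z)/|Z| = 299.27/299.39 = 0.9996.
Step 6 — Type: Im(Z) = -8.532 ⇒ leading (phase φ = -1.6°).

PF = 0.9996 (leading, φ = -1.6°)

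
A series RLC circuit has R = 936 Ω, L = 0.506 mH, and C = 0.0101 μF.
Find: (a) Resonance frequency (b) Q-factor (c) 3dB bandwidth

Step 1 — Resonance condition Im(Z)=0 gives ω₀ = 1/√(LC).
Step 2 — ω₀ = 1/√(0.000506·1.01e-08) = 4.423e+05 rad/s.
Step 3 — f₀ = ω₀/(2π) = 7.04e+04 Hz.
Step 4 — Series Q: Q = ω₀L/R = 4.423e+05·0.000506/936 = 0.2391.
Step 5 — 3dB bandwidth: Δω = ω₀/Q = 1.85e+06 rad/s; BW = Δω/(2π) = 2.944e+05 Hz.

(a) f₀ = 7.04e+04 Hz  (b) Q = 0.2391  (c) BW = 2.944e+05 Hz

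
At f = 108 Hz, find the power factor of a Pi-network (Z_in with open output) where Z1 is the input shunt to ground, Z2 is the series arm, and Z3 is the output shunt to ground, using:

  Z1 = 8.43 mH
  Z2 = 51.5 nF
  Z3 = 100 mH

Step 1 — Angular frequency: ω = 2π·f = 2π·108 = 678.6 rad/s.
Step 2 — Component impedances:
  Z1: Z = jωL = j·678.6·0.00843 = 0 + j5.72 Ω
  Z2: Z = 1/(jωC) = -j/(ω·C) = 0 - j2.861e+04 Ω
  Z3: Z = jωL = j·678.6·0.1 = 0 + j67.86 Ω
Step 3 — With open output, the series arm Z2 and the output shunt Z3 appear in series to ground: Z2 + Z3 = 0 - j2.855e+04 Ω.
Step 4 — Parallel with input shunt Z1: Z_in = Z1 || (Z2 + Z3) = 0 + j5.722 Ω = 5.722∠90.0° Ω.
Step 5 — Power factor: PF = cos(φ) = Re(Z)/|Z| = -0/5.722 = -0.
Step 6 — Type: Im(Z) = 5.722 ⇒ lagging (phase φ = 90.0°).

PF = -0 (lagging, φ = 90.0°)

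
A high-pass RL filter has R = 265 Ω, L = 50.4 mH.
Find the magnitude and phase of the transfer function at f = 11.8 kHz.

Step 1 — Angular frequency: ω = 2π·1.18e+04 = 7.414e+04 rad/s.
Step 2 — Transfer function: H(jω) = jωL/(R + jωL).
Step 3 — Numerator jωL = j·3737; denominator R + jωL = 265 + j3737.
Step 4 — H = 0.995 + j0.07056.
Step 5 — Magnitude: |H| = 0.9975 (-0.0 dB); phase: φ = 4.1°.

|H| = 0.9975 (-0.0 dB), φ = 4.1°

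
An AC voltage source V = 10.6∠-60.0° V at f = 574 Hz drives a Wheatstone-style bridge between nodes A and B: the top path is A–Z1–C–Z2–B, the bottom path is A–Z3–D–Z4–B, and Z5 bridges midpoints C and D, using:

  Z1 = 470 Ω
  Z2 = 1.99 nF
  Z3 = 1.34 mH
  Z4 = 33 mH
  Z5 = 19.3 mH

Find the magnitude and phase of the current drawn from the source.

Step 1 — Angular frequency: ω = 2π·f = 2π·574 = 3607 rad/s.
Step 2 — Component impedances:
  Z1: Z = R = 470 Ω
  Z2: Z = 1/(jωC) = -j/(ω·C) = 0 - j1.393e+05 Ω
  Z3: Z = jωL = j·3607·0.00134 = 0 + j4.833 Ω
  Z4: Z = jωL = j·3607·0.033 = 0 + j119 Ω
  Z5: Z = jωL = j·3607·0.0193 = 0 + j69.61 Ω
Step 3 — Bridge requires nodal analysis (the Z5 bridge couples midpoints C and D, so the two paths cannot be reduced to a simple series/parallel combination). Setting node B to ground and injecting 1 A at node A, the 3-node admittance system at A, C, D solves to V_A = Z_AB = 0.04729 + j123.9 Ω = 123.9∠90.0° Ω.
Step 4 — Source phasor: V = 10.6∠-60.0° V = 5.3 - j9.18 V.
Step 5 — Ohm's law: I = V / Z_total = (5.3 - j9.18) / (0.04729 + j123.9) = -0.07405 - j0.04279 A.
Step 6 — Convert to polar: |I| = 0.08552 A, ∠I = -150.0°.

I = 0.08552∠-150.0° A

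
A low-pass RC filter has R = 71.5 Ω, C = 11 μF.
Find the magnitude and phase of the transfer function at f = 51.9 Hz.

Step 1 — Angular frequency: ω = 2π·51.9 = 326.1 rad/s.
Step 2 — Transfer function: H(jω) = 1/(1 + jωRC).
Step 3 — Denominator: 1 + jωRC = 1 + j·326.1·71.5·1.1e-05 = 1 + j0.2565.
Step 4 — H = 0.9383 - j0.2406.
Step 5 — Magnitude: |H| = 0.9686 (-0.3 dB); phase: φ = -14.4°.

|H| = 0.9686 (-0.3 dB), φ = -14.4°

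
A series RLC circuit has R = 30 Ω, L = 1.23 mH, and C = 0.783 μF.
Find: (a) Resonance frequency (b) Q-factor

Step 1 — Resonance condition Im(Z)=0 gives ω₀ = 1/√(LC).
Step 2 — ω₀ = 1/√(0.00123·7.83e-07) = 3.222e+04 rad/s.
Step 3 — f₀ = ω₀/(2π) = 5128 Hz.
Step 4 — Series Q: Q = ω₀L/R = 3.222e+04·0.00123/30 = 1.321.

(a) f₀ = 5128 Hz  (b) Q = 1.321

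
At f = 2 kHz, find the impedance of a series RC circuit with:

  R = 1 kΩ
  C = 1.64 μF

Step 1 — Angular frequency: ω = 2π·f = 2π·2000 = 1.257e+04 rad/s.
Step 2 — Component impedances:
  R: Z = R = 1000 Ω
  C: Z = 1/(jωC) = -j/(ω·C) = 0 - j48.52 Ω
Step 3 — Series combination: Z_total = R + C = 1000 - j48.52 Ω = 1001∠-2.8° Ω.

Z = 1000 - j48.52 Ω = 1001∠-2.8° Ω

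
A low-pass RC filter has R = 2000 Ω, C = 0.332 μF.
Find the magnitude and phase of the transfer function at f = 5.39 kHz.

Step 1 — Angular frequency: ω = 2π·5390 = 3.387e+04 rad/s.
Step 2 — Transfer function: H(jω) = 1/(1 + jωRC).
Step 3 — Denominator: 1 + jωRC = 1 + j·3.387e+04·2000·3.32e-07 = 1 + j22.49.
Step 4 — H = 0.001974 - j0.04438.
Step 5 — Magnitude: |H| = 0.04443 (-27.0 dB); phase: φ = -87.5°.

|H| = 0.04443 (-27.0 dB), φ = -87.5°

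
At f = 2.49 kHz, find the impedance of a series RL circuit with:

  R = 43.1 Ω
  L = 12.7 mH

Step 1 — Angular frequency: ω = 2π·f = 2π·2490 = 1.565e+04 rad/s.
Step 2 — Component impedances:
  R: Z = R = 43.1 Ω
  L: Z = jωL = j·1.565e+04·0.0127 = 0 + j198.7 Ω
Step 3 — Series combination: Z_total = R + L = 43.1 + j198.7 Ω = 203.3∠77.8° Ω.

Z = 43.1 + j198.7 Ω = 203.3∠77.8° Ω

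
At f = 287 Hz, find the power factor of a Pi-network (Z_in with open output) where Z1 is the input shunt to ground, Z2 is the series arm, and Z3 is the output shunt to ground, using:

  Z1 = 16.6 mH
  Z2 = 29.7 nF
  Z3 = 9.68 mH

Step 1 — Angular frequency: ω = 2π·f = 2π·287 = 1803 rad/s.
Step 2 — Component impedances:
  Z1: Z = jωL = j·1803·0.0166 = 0 + j29.93 Ω
  Z2: Z = 1/(jωC) = -j/(ω·C) = 0 - j1.867e+04 Ω
  Z3: Z = jωL = j·1803·0.00968 = 0 + j17.46 Ω
Step 3 — With open output, the series arm Z2 and the output shunt Z3 appear in series to ground: Z2 + Z3 = 0 - j1.865e+04 Ω.
Step 4 — Parallel with input shunt Z1: Z_in = Z1 || (Z2 + Z3) = 0 + j29.98 Ω = 29.98∠90.0° Ω.
Step 5 — Power factor: PF = cos(φ) = Re(Z)/|Z| = -0/29.98 = -0.
Step 6 — Type: Im(Z) = 29.98 ⇒ lagging (phase φ = 90.0°).

PF = -0 (lagging, φ = 90.0°)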